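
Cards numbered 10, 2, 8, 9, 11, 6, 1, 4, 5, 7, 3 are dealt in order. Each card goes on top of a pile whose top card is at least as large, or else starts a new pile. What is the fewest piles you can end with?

4

Place each on the leftmost legal pile:
10 → new pile 1 (tops now [10])
2 → pile 1 (tops now [2])
8 → new pile 2 (tops now [2, 8])
9 → new pile 3 (tops now [2, 8, 9])
11 → new pile 4 (tops now [2, 8, 9, 11])
6 → pile 2 (tops now [2, 6, 9, 11])
1 → pile 1 (tops now [1, 6, 9, 11])
4 → pile 2 (tops now [1, 4, 9, 11])
5 → pile 3 (tops now [1, 4, 5, 11])
7 → pile 4 (tops now [1, 4, 5, 7])
3 → pile 2 (tops now [1, 3, 5, 7])
Four piles.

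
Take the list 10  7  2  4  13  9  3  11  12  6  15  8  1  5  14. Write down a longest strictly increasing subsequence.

Patience tails give the LIS length; then backtrack through the dp parents:
10 → extends → [10]
7 → replaces 10 → [7]
2 → replaces 7 → [2]
4 → extends → [2, 4]
13 → extends → [2, 4, 13]
9 → replaces 13 → [2, 4, 9]
3 → replaces 4 → [2, 3, 9]
11 → extends → [2, 3, 9, 11]
12 → extends → [2, 3, 9, 11, 12]
6 → replaces 9 → [2, 3, 6, 11, 12]
15 → extends → [2, 3, 6, 11, 12, 15]
8 → replaces 11 → [2, 3, 6, 8, 12, 15]
1 → replaces 2 → [1, 3, 6, 8, 12, 15]
5 → replaces 6 → [1, 3, 5, 8, 12, 15]
14 → replaces 15 → [1, 3, 5, 8, 12, 14]
Length 6; one witness is 2, 4, 9, 11, 12, 15.

2, 4, 9, 11, 12, 15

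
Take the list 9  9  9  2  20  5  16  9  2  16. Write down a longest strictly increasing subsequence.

Patience tails give the LIS length; then backtrack through the dp parents:
9 → extends → [9]
9 → already a tail → [9]
9 → already a tail → [9]
2 → replaces 9 → [2]
20 → extends → [2, 20]
5 → replaces 20 → [2, 5]
16 → extends → [2, 5, 16]
9 → replaces 16 → [2, 5, 9]
2 → already a tail → [2, 5, 9]
16 → extends → [2, 5, 9, 16]
Length 4; one witness is 2, 5, 9, 16.

2, 5, 9, 16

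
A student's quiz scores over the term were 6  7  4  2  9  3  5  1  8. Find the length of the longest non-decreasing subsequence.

4

Track the smallest tail for each achievable length (allowing ties):
6 → extends → [6]
7 → extends → [6, 7]
4 → replaces 6 → [4, 7]
2 → replaces 4 → [2, 7]
9 → extends → [2, 7, 9]
3 → replaces 7 → [2, 3, 9]
5 → replaces 9 → [2, 3, 5]
1 → replaces 2 → [1, 3, 5]
8 → extends → [1, 3, 5, 8]
Four tails, so the longest non-decreasing subsequence has length 4 (e.g. 2, 3, 5, 8).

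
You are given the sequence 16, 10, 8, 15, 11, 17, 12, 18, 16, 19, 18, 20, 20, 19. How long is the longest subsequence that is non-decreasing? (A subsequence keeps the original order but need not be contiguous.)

Track the smallest tail for each achievable length (allowing ties):
16 → extends → [16]
10 → replaces 16 → [10]
8 → replaces 10 → [8]
15 → extends → [8, 15]
11 → replaces 15 → [8, 11]
17 → extends → [8, 11, 17]
12 → replaces 17 → [8, 11, 12]
18 → extends → [8, 11, 12, 18]
16 → replaces 18 → [8, 11, 12, 16]
19 → extends → [8, 11, 12, 16, 19]
18 → replaces 19 → [8, 11, 12, 16, 18]
20 → extends → [8, 11, 12, 16, 18, 20]
20 → extends → [8, 11, 12, 16, 18, 20, 20]
19 → replaces 20 → [8, 11, 12, 16, 18, 19, 20]
Seven tails, so the longest non-decreasing subsequence has length 7 (e.g. 10, 15, 17, 18, 19, 20, 20).

7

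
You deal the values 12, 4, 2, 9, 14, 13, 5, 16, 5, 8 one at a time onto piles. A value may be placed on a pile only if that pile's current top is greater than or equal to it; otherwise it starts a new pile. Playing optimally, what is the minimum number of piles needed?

4

The minimum number of non-increasing subsequences covering a sequence equals the length of its longest strictly increasing subsequence.
LIS length is 4 (e.g. 4, 9, 14, 16), so 4 piles are needed.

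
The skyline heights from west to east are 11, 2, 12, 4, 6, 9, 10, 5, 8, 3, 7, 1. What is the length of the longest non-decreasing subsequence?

Track the smallest tail for each achievable length (allowing ties):
11 → extends → [11]
2 → replaces 11 → [2]
12 → extends → [2, 12]
4 → replaces 12 → [2, 4]
6 → extends → [2, 4, 6]
9 → extends → [2, 4, 6, 9]
10 → extends → [2, 4, 6, 9, 10]
5 → replaces 6 → [2, 4, 5, 9, 10]
8 → replaces 9 → [2, 4, 5, 8, 10]
3 → replaces 4 → [2, 3, 5, 8, 10]
7 → replaces 8 → [2, 3, 5, 7, 10]
1 → replaces 2 → [1, 3, 5, 7, 10]
Five tails, so the longest non-decreasing subsequence has length 5 (e.g. 2, 4, 6, 9, 10).

5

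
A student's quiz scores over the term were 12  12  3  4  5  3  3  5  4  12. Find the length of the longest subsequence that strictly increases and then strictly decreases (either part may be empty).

4

inc[i] = longest strictly increasing subsequence ending at i; dec[i] = longest strictly decreasing subsequence starting at i:
i:      1  2  3  4  5  6  7  8  9 10
a[i]:  12 12  3  4  5  3  3  5  4 12
inc:    1  1  1  2  3  1  1  3  2  4
dec:    3  3  1  2  2  1  1  2  1  1
Best peak at i=5 (value 5): inc=3, dec=2, length 3+2−1 = 4.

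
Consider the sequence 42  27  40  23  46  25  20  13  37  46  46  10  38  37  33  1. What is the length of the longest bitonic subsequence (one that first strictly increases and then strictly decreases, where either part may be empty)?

inc[i] = longest strictly increasing subsequence ending at i; dec[i] = longest strictly decreasing subsequence starting at i:
i:      1  2  3  4  5  6  7  8  9 10 11 12 13 14 15 16
a[i]:  42 27 40 23 46 25 20 13 37 46 46 10 38 37 33  1
inc:    1  1  2  1  3  2  1  1  3  4  4  1  4  3  3  1
dec:    7  6  6  5  6  5  4  3  3  5  5  2  4  3  2  1
Best peak at i=5 (value 46): inc=3, dec=6, length 3+6−1 = 8.

8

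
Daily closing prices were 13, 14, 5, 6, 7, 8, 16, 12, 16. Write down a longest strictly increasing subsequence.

Patience tails give the LIS length; then backtrack through the dp parents:
13 → extends → [13]
14 → extends → [13, 14]
5 → replaces 13 → [5, 14]
6 → replaces 14 → [5, 6]
7 → extends → [5, 6, 7]
8 → extends → [5, 6, 7, 8]
16 → extends → [5, 6, 7, 8, 16]
12 → replaces 16 → [5, 6, 7, 8, 12]
16 → extends → [5, 6, 7, 8, 12, 16]
Length 6; one witness is 5, 6, 7, 8, 12, 16.

5, 6, 7, 8, 12, 16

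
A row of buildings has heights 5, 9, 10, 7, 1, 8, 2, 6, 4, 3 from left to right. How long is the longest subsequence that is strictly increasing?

3

Track the smallest tail for each achievable length (strict):
5 → extends → [5]
9 → extends → [5, 9]
10 → extends → [5, 9, 10]
7 → replaces 9 → [5, 7, 10]
1 → replaces 5 → [1, 7, 10]
8 → replaces 10 → [1, 7, 8]
2 → replaces 7 → [1, 2, 8]
6 → replaces 8 → [1, 2, 6]
4 → replaces 6 → [1, 2, 4]
3 → replaces 4 → [1, 2, 3]
Three tails, so the longest strictly increasing subsequence has length 3 (e.g. 5, 9, 10).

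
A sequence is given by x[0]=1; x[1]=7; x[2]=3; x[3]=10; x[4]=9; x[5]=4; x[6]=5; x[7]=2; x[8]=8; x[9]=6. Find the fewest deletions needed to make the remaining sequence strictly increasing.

Fewest deletions = n − (longest strictly increasing subsequence).
i:      0  1  2  3  4  5  6  7  8  9
x[i]:   1  7  3 10  9  4  5  2  8  6
dp:     1  2  2  3  3  3  4  2  5  5
max dp = 5, so deletions = 10 − 5 = 5.

5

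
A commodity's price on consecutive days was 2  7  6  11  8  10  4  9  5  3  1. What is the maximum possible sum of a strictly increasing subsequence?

27

Let S[i] be the best sum of a strictly increasing subsequence ending at i:
i:      1  2  3  4  5  6  7  8  9 10 11
a[i]:   2  7  6 11  8 10  4  9  5  3  1
S:      2  9  8 20 17 27  6 26 11  5  1
Maximum is 27 (e.g. 2 + 7 + 8 + 10).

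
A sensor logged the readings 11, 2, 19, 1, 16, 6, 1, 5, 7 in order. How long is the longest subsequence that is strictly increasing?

3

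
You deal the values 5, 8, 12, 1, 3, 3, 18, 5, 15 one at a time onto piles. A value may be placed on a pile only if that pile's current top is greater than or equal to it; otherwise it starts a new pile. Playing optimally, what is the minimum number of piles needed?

4

Place each on the leftmost legal pile:
5 → new pile 1 (tops now [5])
8 → new pile 2 (tops now [5, 8])
12 → new pile 3 (tops now [5, 8, 12])
1 → pile 1 (tops now [1, 8, 12])
3 → pile 2 (tops now [1, 3, 12])
3 → pile 2 (tops now [1, 3, 12])
18 → new pile 4 (tops now [1, 3, 12, 18])
5 → pile 3 (tops now [1, 3, 5, 18])
15 → pile 4 (tops now [1, 3, 5, 15])
Four piles.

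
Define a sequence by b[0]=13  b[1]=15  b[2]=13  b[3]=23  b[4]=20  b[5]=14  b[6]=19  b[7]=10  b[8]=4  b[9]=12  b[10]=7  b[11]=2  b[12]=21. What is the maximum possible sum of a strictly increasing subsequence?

Let S[i] be the best sum of a strictly increasing subsequence ending at i:
i:      0  1  2  3  4  5  6  7  8  9 10 11 12
b[i]:  13 15 13 23 20 14 19 10  4 12  7  2 21
S:     13 28 13 51 48 27 47 10  4 22 11  2 69
Maximum is 69 (e.g. 13 + 15 + 20 + 21).

69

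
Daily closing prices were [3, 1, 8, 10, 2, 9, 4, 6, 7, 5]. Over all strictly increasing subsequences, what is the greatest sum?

21

Let S[i] be the best sum of a strictly increasing subsequence ending at i:
i:      1  2  3  4  5  6  7  8  9 10
a[i]:   3  1  8 10  2  9  4  6  7  5
S:      3  1 11 21  3 20  7 13 20 12
Maximum is 21 (e.g. 3 + 8 + 10).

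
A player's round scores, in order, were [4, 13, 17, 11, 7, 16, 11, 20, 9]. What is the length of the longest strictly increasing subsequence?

4

Let dp[i] be the length of the longest such subsequence ending at index i:
i:      1  2  3  4  5  6  7  8  9
a[i]:   4 13 17 11  7 16 11 20  9
dp:     1  2  3  2  2  3  3  4  3
Maximum dp value is 4.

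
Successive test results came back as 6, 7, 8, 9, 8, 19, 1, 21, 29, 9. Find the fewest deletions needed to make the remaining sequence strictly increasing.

Fewest deletions = n − (longest strictly increasing subsequence).
i:      1  2  3  4  5  6  7  8  9 10
a[i]:   6  7  8  9  8 19  1 21 29  9
dp:     1  2  3  4  3  5  1  6  7  4
max dp = 7, so deletions = 10 − 7 = 3.

3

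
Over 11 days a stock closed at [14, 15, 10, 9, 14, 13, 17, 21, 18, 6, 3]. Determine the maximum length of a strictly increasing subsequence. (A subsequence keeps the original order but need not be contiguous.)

4

Track the smallest tail for each achievable length (strict):
14 → extends → [14]
15 → extends → [14, 15]
10 → replaces 14 → [10, 15]
9 → replaces 10 → [9, 15]
14 → replaces 15 → [9, 14]
13 → replaces 14 → [9, 13]
17 → extends → [9, 13, 17]
21 → extends → [9, 13, 17, 21]
18 → replaces 21 → [9, 13, 17, 18]
6 → replaces 9 → [6, 13, 17, 18]
3 → replaces 6 → [3, 13, 17, 18]
Four tails, so the longest strictly increasing subsequence has length 4 (e.g. 14, 15, 17, 21).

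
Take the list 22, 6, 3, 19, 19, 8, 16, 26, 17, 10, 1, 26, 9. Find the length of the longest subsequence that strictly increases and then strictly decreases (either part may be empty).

inc[i] = longest strictly increasing subsequence ending at i; dec[i] = longest strictly decreasing subsequence starting at i:
i:      1  2  3  4  5  6  7  8  9 10 11 12 13
a[i]:  22  6  3 19 19  8 16 26 17 10  1 26  9
inc:    1  1  1  2  2  2  3  4  4  3  1  5  3
dec:    5  3  2  4  4  2  3  4  3  2  1  2  1
Best peak at i=8 (value 26): inc=4, dec=4, length 4+4−1 = 7.

7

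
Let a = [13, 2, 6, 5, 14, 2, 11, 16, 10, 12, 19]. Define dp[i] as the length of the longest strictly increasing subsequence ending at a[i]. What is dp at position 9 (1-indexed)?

3

dp[i] = 1 + max{dp[j] : j<i, a[j]<a[i]} (or 1 if no such j):
i:      1  2  3  4  5  6  7  8  9 10 11
a[i]:  13  2  6  5 14  2 11 16 10 12 19
dp:     1  1  2  2  3  1  3  4  3  4  5
At index 9 the value is 3.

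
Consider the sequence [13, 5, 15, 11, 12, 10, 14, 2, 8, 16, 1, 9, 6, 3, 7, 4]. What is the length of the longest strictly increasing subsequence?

Track the smallest tail for each achievable length (strict):
13 → extends → [13]
5 → replaces 13 → [5]
15 → extends → [5, 15]
11 → replaces 15 → [5, 11]
12 → extends → [5, 11, 12]
10 → replaces 11 → [5, 10, 12]
14 → extends → [5, 10, 12, 14]
2 → replaces 5 → [2, 10, 12, 14]
8 → replaces 10 → [2, 8, 12, 14]
16 → extends → [2, 8, 12, 14, 16]
1 → replaces 2 → [1, 8, 12, 14, 16]
9 → replaces 12 → [1, 8, 9, 14, 16]
6 → replaces 8 → [1, 6, 9, 14, 16]
3 → replaces 6 → [1, 3, 9, 14, 16]
7 → replaces 9 → [1, 3, 7, 14, 16]
4 → replaces 7 → [1, 3, 4, 14, 16]
Five tails, so the longest strictly increasing subsequence has length 5 (e.g. 5, 11, 12, 14, 16).

5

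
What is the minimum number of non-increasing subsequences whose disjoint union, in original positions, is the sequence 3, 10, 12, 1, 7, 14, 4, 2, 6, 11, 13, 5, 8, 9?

The minimum number of non-increasing subsequences covering a sequence equals the length of its longest strictly increasing subsequence.
LIS length is 5 (e.g. 3, 4, 6, 11, 13), so 5 piles are needed.

5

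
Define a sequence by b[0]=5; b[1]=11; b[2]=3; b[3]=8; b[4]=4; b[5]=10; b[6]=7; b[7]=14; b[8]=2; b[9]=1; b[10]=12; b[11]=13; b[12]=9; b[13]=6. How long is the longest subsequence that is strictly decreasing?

5

Let dp[i] be the longest strictly decreasing subsequence ending at i:
i:      0  1  2  3  4  5  6  7  8  9 10 11 12 13
b[i]:   5 11  3  8  4 10  7 14  2  1 12 13  9  6
dp:     1  1  2  2  3  2  3  1  4  5  2  2  3  4
Maximum is 5.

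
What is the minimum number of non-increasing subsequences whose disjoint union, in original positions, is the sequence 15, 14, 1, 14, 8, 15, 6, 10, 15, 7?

The minimum number of non-increasing subsequences covering a sequence equals the length of its longest strictly increasing subsequence.
LIS length is 4 (e.g. 1, 8, 10, 15), so 4 piles are needed.

4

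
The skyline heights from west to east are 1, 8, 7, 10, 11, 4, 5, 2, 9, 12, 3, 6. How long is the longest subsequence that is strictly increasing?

Let dp[i] be the length of the longest such subsequence ending at index i:
i:      1  2  3  4  5  6  7  8  9 10 11 12
a[i]:   1  8  7 10 11  4  5  2  9 12  3  6
dp:     1  2  2  3  4  2  3  2  4  5  3  4
Maximum dp value is 5.

5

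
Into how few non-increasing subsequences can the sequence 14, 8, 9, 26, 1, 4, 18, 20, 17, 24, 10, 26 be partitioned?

Place each on the leftmost legal pile:
14 → new pile 1 (tops now [14])
8 → pile 1 (tops now [8])
9 → new pile 2 (tops now [8, 9])
26 → new pile 3 (tops now [8, 9, 26])
1 → pile 1 (tops now [1, 9, 26])
4 → pile 2 (tops now [1, 4, 26])
18 → pile 3 (tops now [1, 4, 18])
20 → new pile 4 (tops now [1, 4, 18, 20])
17 → pile 3 (tops now [1, 4, 17, 20])
24 → new pile 5 (tops now [1, 4, 17, 20, 24])
10 → pile 3 (tops now [1, 4, 10, 20, 24])
26 → new pile 6 (tops now [1, 4, 10, 20, 24, 26])
Six piles.

6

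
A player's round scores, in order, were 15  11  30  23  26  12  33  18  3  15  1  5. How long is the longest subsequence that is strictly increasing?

4

Track the smallest tail for each achievable length (strict):
15 → extends → [15]
11 → replaces 15 → [11]
30 → extends → [11, 30]
23 → replaces 30 → [11, 23]
26 → extends → [11, 23, 26]
12 → replaces 23 → [11, 12, 26]
33 → extends → [11, 12, 26, 33]
18 → replaces 26 → [11, 12, 18, 33]
3 → replaces 11 → [3, 12, 18, 33]
15 → replaces 18 → [3, 12, 15, 33]
1 → replaces 3 → [1, 12, 15, 33]
5 → replaces 12 → [1, 5, 15, 33]
Four tails, so the longest strictly increasing subsequence has length 4 (e.g. 15, 23, 26, 33).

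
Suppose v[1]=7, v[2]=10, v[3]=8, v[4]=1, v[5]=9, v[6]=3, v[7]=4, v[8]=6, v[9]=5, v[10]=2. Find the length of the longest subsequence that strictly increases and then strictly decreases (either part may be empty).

inc[i] = longest strictly increasing subsequence ending at i; dec[i] = longest strictly decreasing subsequence starting at i:
i:      1  2  3  4  5  6  7  8  9 10
v[i]:   7 10  8  1  9  3  4  6  5  2
inc:    1  2  2  1  3  2  3  4  4  2
dec:    4  5  4  1  4  2  2  3  2  1
Best peak at i=2 (value 10): inc=2, dec=5, length 2+5−1 = 6.

6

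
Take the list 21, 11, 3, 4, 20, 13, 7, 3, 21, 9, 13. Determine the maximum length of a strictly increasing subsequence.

Let dp[i] be the length of the longest such subsequence ending at index i:
i:      1  2  3  4  5  6  7  8  9 10 11
a[i]:  21 11  3  4 20 13  7  3 21  9 13
dp:     1  1  1  2  3  3  3  1  4  4  5
Maximum dp value is 5.

5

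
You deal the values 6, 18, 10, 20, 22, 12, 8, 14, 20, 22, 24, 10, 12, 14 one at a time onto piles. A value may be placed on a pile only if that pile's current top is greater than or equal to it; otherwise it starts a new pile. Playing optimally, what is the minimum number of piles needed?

Place each on the leftmost legal pile:
6 → new pile 1 (tops now [6])
18 → new pile 2 (tops now [6, 18])
10 → pile 2 (tops now [6, 10])
20 → new pile 3 (tops now [6, 10, 20])
22 → new pile 4 (tops now [6, 10, 20, 22])
12 → pile 3 (tops now [6, 10, 12, 22])
8 → pile 2 (tops now [6, 8, 12, 22])
14 → pile 4 (tops now [6, 8, 12, 14])
20 → new pile 5 (tops now [6, 8, 12, 14, 20])
22 → new pile 6 (tops now [6, 8, 12, 14, 20, 22])
24 → new pile 7 (tops now [6, 8, 12, 14, 20, 22, 24])
10 → pile 3 (tops now [6, 8, 10, 14, 20, 22, 24])
12 → pile 4 (tops now [6, 8, 10, 12, 20, 22, 24])
14 → pile 5 (tops now [6, 8, 10, 12, 14, 22, 24])
Seven piles.

7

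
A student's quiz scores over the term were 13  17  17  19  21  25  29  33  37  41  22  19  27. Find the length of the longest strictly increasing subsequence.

Track the smallest tail for each achievable length (strict):
13 → extends → [13]
17 → extends → [13, 17]
17 → already a tail → [13, 17]
19 → extends → [13, 17, 19]
21 → extends → [13, 17, 19, 21]
25 → extends → [13, 17, 19, 21, 25]
29 → extends → [13, 17, 19, 21, 25, 29]
33 → extends → [13, 17, 19, 21, 25, 29, 33]
37 → extends → [13, 17, 19, 21, 25, 29, 33, 37]
41 → extends → [13, 17, 19, 21, 25, 29, 33, 37, 41]
22 → replaces 25 → [13, 17, 19, 21, 22, 29, 33, 37, 41]
19 → already a tail → [13, 17, 19, 21, 22, 29, 33, 37, 41]
27 → replaces 29 → [13, 17, 19, 21, 22, 27, 33, 37, 41]
Nine tails, so the longest strictly increasing subsequence has length 9 (e.g. 13, 17, 19, 21, 25, 29, 33, 37, 41).

9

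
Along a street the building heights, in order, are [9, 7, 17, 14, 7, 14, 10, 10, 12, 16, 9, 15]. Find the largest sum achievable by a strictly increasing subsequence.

47

Let S[i] be the best sum of a strictly increasing subsequence ending at i:
i:      1  2  3  4  5  6  7  8  9 10 11 12
a[i]:   9  7 17 14  7 14 10 10 12 16  9 15
S:      9  7 26 23  7 23 19 19 31 47 16 46
Maximum is 47 (e.g. 9 + 10 + 12 + 16).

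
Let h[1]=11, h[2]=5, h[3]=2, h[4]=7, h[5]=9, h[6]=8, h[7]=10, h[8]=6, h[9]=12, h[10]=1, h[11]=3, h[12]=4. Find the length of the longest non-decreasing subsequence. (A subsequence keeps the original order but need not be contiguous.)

Track the smallest tail for each achievable length (allowing ties):
11 → extends → [11]
5 → replaces 11 → [5]
2 → replaces 5 → [2]
7 → extends → [2, 7]
9 → extends → [2, 7, 9]
8 → replaces 9 → [2, 7, 8]
10 → extends → [2, 7, 8, 10]
6 → replaces 7 → [2, 6, 8, 10]
12 → extends → [2, 6, 8, 10, 12]
1 → replaces 2 → [1, 6, 8, 10, 12]
3 → replaces 6 → [1, 3, 8, 10, 12]
4 → replaces 8 → [1, 3, 4, 10, 12]
Five tails, so the longest non-decreasing subsequence has length 5 (e.g. 5, 7, 9, 10, 12).

5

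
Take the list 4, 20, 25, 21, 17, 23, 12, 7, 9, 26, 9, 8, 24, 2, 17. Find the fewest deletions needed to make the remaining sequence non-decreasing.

10

Fewest deletions = n − (longest non-decreasing subsequence).
Patience tails:
4 → extends → [4]
20 → extends → [4, 20]
25 → extends → [4, 20, 25]
21 → replaces 25 → [4, 20, 21]
17 → replaces 20 → [4, 17, 21]
23 → extends → [4, 17, 21, 23]
12 → replaces 17 → [4, 12, 21, 23]
7 → replaces 12 → [4, 7, 21, 23]
9 → replaces 21 → [4, 7, 9, 23]
26 → extends → [4, 7, 9, 23, 26]
9 → replaces 23 → [4, 7, 9, 9, 26]
8 → replaces 9 → [4, 7, 8, 9, 26]
24 → replaces 26 → [4, 7, 8, 9, 24]
2 → replaces 4 → [2, 7, 8, 9, 24]
17 → replaces 24 → [2, 7, 8, 9, 17]
Longest non-decreasing subsequence has length 5, so deletions = 15 − 5 = 10.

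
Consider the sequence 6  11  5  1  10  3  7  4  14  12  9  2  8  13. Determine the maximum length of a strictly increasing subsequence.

Track the smallest tail for each achievable length (strict):
6 → extends → [6]
11 → extends → [6, 11]
5 → replaces 6 → [5, 11]
1 → replaces 5 → [1, 11]
10 → replaces 11 → [1, 10]
3 → replaces 10 → [1, 3]
7 → extends → [1, 3, 7]
4 → replaces 7 → [1, 3, 4]
14 → extends → [1, 3, 4, 14]
12 → replaces 14 → [1, 3, 4, 12]
9 → replaces 12 → [1, 3, 4, 9]
2 → replaces 3 → [1, 2, 4, 9]
8 → replaces 9 → [1, 2, 4, 8]
13 → extends → [1, 2, 4, 8, 13]
Five tails, so the longest strictly increasing subsequence has length 5 (e.g. 1, 3, 7, 12, 13).

5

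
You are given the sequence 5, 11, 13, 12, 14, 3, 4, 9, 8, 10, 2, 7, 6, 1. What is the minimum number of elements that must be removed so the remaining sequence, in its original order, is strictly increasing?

Fewest deletions = n − (longest strictly increasing subsequence).
i:      1  2  3  4  5  6  7  8  9 10 11 12 13 14
a[i]:   5 11 13 12 14  3  4  9  8 10  2  7  6  1
dp:     1  2  3  3  4  1  2  3  3  4  1  3  3  1
max dp = 4, so deletions = 14 − 4 = 10.

10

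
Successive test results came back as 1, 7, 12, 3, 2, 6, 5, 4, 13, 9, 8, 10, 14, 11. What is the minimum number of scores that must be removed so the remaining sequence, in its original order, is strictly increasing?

8

Fewest deletions = n − (longest strictly increasing subsequence).
Patience tails:
1 → extends → [1]
7 → extends → [1, 7]
12 → extends → [1, 7, 12]
3 → replaces 7 → [1, 3, 12]
2 → replaces 3 → [1, 2, 12]
6 → replaces 12 → [1, 2, 6]
5 → replaces 6 → [1, 2, 5]
4 → replaces 5 → [1, 2, 4]
13 → extends → [1, 2, 4, 13]
9 → replaces 13 → [1, 2, 4, 9]
8 → replaces 9 → [1, 2, 4, 8]
10 → extends → [1, 2, 4, 8, 10]
14 → extends → [1, 2, 4, 8, 10, 14]
11 → replaces 14 → [1, 2, 4, 8, 10, 11]
Longest strictly increasing subsequence has length 6, so deletions = 14 − 6 = 8.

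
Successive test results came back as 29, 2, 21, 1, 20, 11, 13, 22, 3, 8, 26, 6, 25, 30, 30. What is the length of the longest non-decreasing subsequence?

7

Let dp[i] be the length of the longest such subsequence ending at index i:
i:      1  2  3  4  5  6  7  8  9 10 11 12 13 14 15
a[i]:  29  2 21  1 20 11 13 22  3  8 26  6 25 30 30
dp:     1  1  2  1  2  2  3  4  2  3  5  3  5  6  7
Maximum dp value is 7.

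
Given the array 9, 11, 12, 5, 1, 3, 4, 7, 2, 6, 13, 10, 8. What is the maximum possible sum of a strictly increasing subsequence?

45

Let S[i] be the best sum of a strictly increasing subsequence ending at i:
i:      1  2  3  4  5  6  7  8  9 10 11 12 13
a[i]:   9 11 12  5  1  3  4  7  2  6 13 10  8
S:      9 20 32  5  1  4  8 15  3 14 45 25 23
Maximum is 45 (e.g. 9 + 11 + 12 + 13).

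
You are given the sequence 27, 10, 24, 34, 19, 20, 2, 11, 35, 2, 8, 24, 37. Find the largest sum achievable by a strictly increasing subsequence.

Let S[i] be the best sum of a strictly increasing subsequence ending at i:
i:       1   2   3   4   5   6   7   8   9  10  11  12  13
a[i]:   27  10  24  34  19  20   2  11  35   2   8  24  37
S:      27  10  34  68  29  49   2  21 103   2  10  73 140
Maximum is 140 (e.g. 10 + 24 + 34 + 35 + 37).

140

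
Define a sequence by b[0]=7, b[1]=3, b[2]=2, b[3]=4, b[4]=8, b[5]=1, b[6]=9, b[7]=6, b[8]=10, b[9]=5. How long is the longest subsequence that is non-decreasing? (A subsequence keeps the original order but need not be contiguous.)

Track the smallest tail for each achievable length (allowing ties):
7 → extends → [7]
3 → replaces 7 → [3]
2 → replaces 3 → [2]
4 → extends → [2, 4]
8 → extends → [2, 4, 8]
1 → replaces 2 → [1, 4, 8]
9 → extends → [1, 4, 8, 9]
6 → replaces 8 → [1, 4, 6, 9]
10 → extends → [1, 4, 6, 9, 10]
5 → replaces 6 → [1, 4, 5, 9, 10]
Five tails, so the longest non-decreasing subsequence has length 5 (e.g. 3, 4, 8, 9, 10).

5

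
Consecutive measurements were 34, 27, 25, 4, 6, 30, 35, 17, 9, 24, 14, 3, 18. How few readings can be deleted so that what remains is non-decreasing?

Fewest deletions = n − (longest non-decreasing subsequence).
i:      1  2  3  4  5  6  7  8  9 10 11 12 13
a[i]:  34 27 25  4  6 30 35 17  9 24 14  3 18
dp:     1  1  1  1  2  3  4  3  3  4  4  1  5
max dp = 5, so deletions = 13 − 5 = 8.

8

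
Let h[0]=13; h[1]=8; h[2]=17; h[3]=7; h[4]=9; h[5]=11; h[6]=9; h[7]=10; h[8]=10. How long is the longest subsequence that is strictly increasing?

3

Track the smallest tail for each achievable length (strict):
13 → extends → [13]
8 → replaces 13 → [8]
17 → extends → [8, 17]
7 → replaces 8 → [7, 17]
9 → replaces 17 → [7, 9]
11 → extends → [7, 9, 11]
9 → already a tail → [7, 9, 11]
10 → replaces 11 → [7, 9, 10]
10 → already a tail → [7, 9, 10]
Three tails, so the longest strictly increasing subsequence has length 3 (e.g. 8, 9, 11).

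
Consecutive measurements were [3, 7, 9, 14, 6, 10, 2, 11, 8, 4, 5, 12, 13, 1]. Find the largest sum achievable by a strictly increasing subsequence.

65

Let S[i] be the best sum of a strictly increasing subsequence ending at i:
i:      1  2  3  4  5  6  7  8  9 10 11 12 13 14
a[i]:   3  7  9 14  6 10  2 11  8  4  5 12 13  1
S:      3 10 19 33  9 29  2 40 18  7 12 52 65  1
Maximum is 65 (e.g. 3 + 7 + 9 + 10 + 11 + 12 + 13).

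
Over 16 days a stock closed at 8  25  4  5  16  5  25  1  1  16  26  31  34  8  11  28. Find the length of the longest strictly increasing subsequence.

Track the smallest tail for each achievable length (strict):
8 → extends → [8]
25 → extends → [8, 25]
4 → replaces 8 → [4, 25]
5 → replaces 25 → [4, 5]
16 → extends → [4, 5, 16]
5 → already a tail → [4, 5, 16]
25 → extends → [4, 5, 16, 25]
1 → replaces 4 → [1, 5, 16, 25]
1 → already a tail → [1, 5, 16, 25]
16 → already a tail → [1, 5, 16, 25]
26 → extends → [1, 5, 16, 25, 26]
31 → extends → [1, 5, 16, 25, 26, 31]
34 → extends → [1, 5, 16, 25, 26, 31, 34]
8 → replaces 16 → [1, 5, 8, 25, 26, 31, 34]
11 → replaces 25 → [1, 5, 8, 11, 26, 31, 34]
28 → replaces 31 → [1, 5, 8, 11, 26, 28, 34]
Seven tails, so the longest strictly increasing subsequence has length 7 (e.g. 4, 5, 16, 25, 26, 31, 34).

7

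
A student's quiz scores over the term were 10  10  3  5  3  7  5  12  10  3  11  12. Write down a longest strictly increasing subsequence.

Patience tails give the LIS length; then backtrack through the dp parents:
10 → extends → [10]
10 → already a tail → [10]
3 → replaces 10 → [3]
5 → extends → [3, 5]
3 → already a tail → [3, 5]
7 → extends → [3, 5, 7]
5 → already a tail → [3, 5, 7]
12 → extends → [3, 5, 7, 12]
10 → replaces 12 → [3, 5, 7, 10]
3 → already a tail → [3, 5, 7, 10]
11 → extends → [3, 5, 7, 10, 11]
12 → extends → [3, 5, 7, 10, 11, 12]
Length 6; one witness is 3, 5, 7, 10, 11, 12.

3, 5, 7, 10, 11, 12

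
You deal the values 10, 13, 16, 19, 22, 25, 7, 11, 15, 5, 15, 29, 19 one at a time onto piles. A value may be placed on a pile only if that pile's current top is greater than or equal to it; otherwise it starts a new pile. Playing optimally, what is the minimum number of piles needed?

7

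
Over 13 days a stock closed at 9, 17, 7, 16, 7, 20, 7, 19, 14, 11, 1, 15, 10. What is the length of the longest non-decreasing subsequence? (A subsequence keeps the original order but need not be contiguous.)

5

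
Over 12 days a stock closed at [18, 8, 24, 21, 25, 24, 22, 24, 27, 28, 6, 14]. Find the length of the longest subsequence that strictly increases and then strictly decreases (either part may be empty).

7

inc[i] = longest strictly increasing subsequence ending at i; dec[i] = longest strictly decreasing subsequence starting at i:
i:      1  2  3  4  5  6  7  8  9 10 11 12
a[i]:  18  8 24 21 25 24 22 24 27 28  6 14
inc:    1  1  2  2  3  3  3  4  5  6  1  2
dec:    3  2  3  2  4  3  2  2  2  2  1  1
Best peak at i=10 (value 28): inc=6, dec=2, length 6+2−1 = 7.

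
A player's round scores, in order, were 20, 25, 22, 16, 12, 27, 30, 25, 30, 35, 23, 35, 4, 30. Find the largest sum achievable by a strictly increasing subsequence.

137

Let S[i] be the best sum of a strictly increasing subsequence ending at i:
i:       1   2   3   4   5   6   7   8   9  10  11  12  13  14
a[i]:   20  25  22  16  12  27  30  25  30  35  23  35   4  30
S:      20  45  42  16  12  72 102  67 102 137  65 137   4 102
Maximum is 137 (e.g. 20 + 25 + 27 + 30 + 35).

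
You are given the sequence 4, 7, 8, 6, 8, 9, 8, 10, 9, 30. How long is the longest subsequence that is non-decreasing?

7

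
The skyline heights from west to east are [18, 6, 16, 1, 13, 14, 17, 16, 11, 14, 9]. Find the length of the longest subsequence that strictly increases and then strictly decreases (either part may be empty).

7

inc[i] = longest strictly increasing subsequence ending at i; dec[i] = longest strictly decreasing subsequence starting at i:
i:      1  2  3  4  5  6  7  8  9 10 11
a[i]:  18  6 16  1 13 14 17 16 11 14  9
inc:    1  1  2  1  2  3  4  4  2  3  2
dec:    5  2  4  1  3  3  4  3  2  2  1
Best peak at i=7 (value 17): inc=4, dec=4, length 4+4−1 = 7.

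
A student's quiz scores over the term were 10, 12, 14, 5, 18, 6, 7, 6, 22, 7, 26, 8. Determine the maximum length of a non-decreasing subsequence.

6

Track the smallest tail for each achievable length (allowing ties):
10 → extends → [10]
12 → extends → [10, 12]
14 → extends → [10, 12, 14]
5 → replaces 10 → [5, 12, 14]
18 → extends → [5, 12, 14, 18]
6 → replaces 12 → [5, 6, 14, 18]
7 → replaces 14 → [5, 6, 7, 18]
6 → replaces 7 → [5, 6, 6, 18]
22 → extends → [5, 6, 6, 18, 22]
7 → replaces 18 → [5, 6, 6, 7, 22]
26 → extends → [5, 6, 6, 7, 22, 26]
8 → replaces 22 → [5, 6, 6, 7, 8, 26]
Six tails, so the longest non-decreasing subsequence has length 6 (e.g. 10, 12, 14, 18, 22, 26).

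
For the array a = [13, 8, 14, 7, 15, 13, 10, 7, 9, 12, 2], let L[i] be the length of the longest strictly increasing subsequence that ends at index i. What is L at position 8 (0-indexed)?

dp[i] = 1 + max{dp[j] : j<i, a[j]<a[i]} (or 1 if no such j):
i:      0  1  2  3  4  5  6  7  8  9 10
a[i]:  13  8 14  7 15 13 10  7  9 12  2
dp:     1  1  2  1  3  2  2  1  2  3  1
At index 8 the value is 2.

2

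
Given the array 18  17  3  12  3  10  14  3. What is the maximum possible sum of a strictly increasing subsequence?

Let S[i] be the best sum of a strictly increasing subsequence ending at i:
i:      1  2  3  4  5  6  7  8
a[i]:  18 17  3 12  3 10 14  3
S:     18 17  3 15  3 13 29  3
Maximum is 29 (e.g. 3 + 12 + 14).

29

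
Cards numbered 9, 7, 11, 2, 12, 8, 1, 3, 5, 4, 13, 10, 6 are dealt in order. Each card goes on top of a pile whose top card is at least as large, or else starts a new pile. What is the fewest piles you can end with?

4

The minimum number of non-increasing subsequences covering a sequence equals the length of its longest strictly increasing subsequence.
LIS length is 4 (e.g. 9, 11, 12, 13), so 4 piles are needed.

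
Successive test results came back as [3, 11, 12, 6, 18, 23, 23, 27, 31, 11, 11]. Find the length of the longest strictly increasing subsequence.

7

Track the smallest tail for each achievable length (strict):
3 → extends → [3]
11 → extends → [3, 11]
12 → extends → [3, 11, 12]
6 → replaces 11 → [3, 6, 12]
18 → extends → [3, 6, 12, 18]
23 → extends → [3, 6, 12, 18, 23]
23 → already a tail → [3, 6, 12, 18, 23]
27 → extends → [3, 6, 12, 18, 23, 27]
31 → extends → [3, 6, 12, 18, 23, 27, 31]
11 → replaces 12 → [3, 6, 11, 18, 23, 27, 31]
11 → already a tail → [3, 6, 11, 18, 23, 27, 31]
Seven tails, so the longest strictly increasing subsequence has length 7 (e.g. 3, 11, 12, 18, 23, 27, 31).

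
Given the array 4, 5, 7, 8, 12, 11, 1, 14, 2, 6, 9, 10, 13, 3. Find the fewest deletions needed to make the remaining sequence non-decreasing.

Fewest deletions = n − (longest non-decreasing subsequence).
Patience tails:
4 → extends → [4]
5 → extends → [4, 5]
7 → extends → [4, 5, 7]
8 → extends → [4, 5, 7, 8]
12 → extends → [4, 5, 7, 8, 12]
11 → replaces 12 → [4, 5, 7, 8, 11]
1 → replaces 4 → [1, 5, 7, 8, 11]
14 → extends → [1, 5, 7, 8, 11, 14]
2 → replaces 5 → [1, 2, 7, 8, 11, 14]
6 → replaces 7 → [1, 2, 6, 8, 11, 14]
9 → replaces 11 → [1, 2, 6, 8, 9, 14]
10 → replaces 14 → [1, 2, 6, 8, 9, 10]
13 → extends → [1, 2, 6, 8, 9, 10, 13]
3 → replaces 6 → [1, 2, 3, 8, 9, 10, 13]
Longest non-decreasing subsequence has length 7, so deletions = 14 − 7 = 7.

7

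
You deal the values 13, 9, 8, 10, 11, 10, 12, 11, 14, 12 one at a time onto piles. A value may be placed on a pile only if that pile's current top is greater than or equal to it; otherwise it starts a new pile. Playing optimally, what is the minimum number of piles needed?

The minimum number of non-increasing subsequences covering a sequence equals the length of its longest strictly increasing subsequence.
LIS length is 5 (e.g. 9, 10, 11, 12, 14), so 5 piles are needed.

5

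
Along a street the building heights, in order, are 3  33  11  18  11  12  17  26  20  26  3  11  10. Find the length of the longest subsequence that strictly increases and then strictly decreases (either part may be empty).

8

inc[i] = longest strictly increasing subsequence ending at i; dec[i] = longest strictly decreasing subsequence starting at i:
i:      1  2  3  4  5  6  7  8  9 10 11 12 13
a[i]:   3 33 11 18 11 12 17 26 20 26  3 11 10
inc:    1  2  2  3  2  3  4  5  5  6  1  2  2
dec:    1  5  2  4  2  3  3  4  3  3  1  2  1
Best peak at i=8 (value 26): inc=5, dec=4, length 5+4−1 = 8.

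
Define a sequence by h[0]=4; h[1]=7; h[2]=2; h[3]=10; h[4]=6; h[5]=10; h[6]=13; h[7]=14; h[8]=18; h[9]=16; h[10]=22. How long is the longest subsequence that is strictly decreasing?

2

Let dp[i] be the longest strictly decreasing subsequence ending at i:
i:      0  1  2  3  4  5  6  7  8  9 10
h[i]:   4  7  2 10  6 10 13 14 18 16 22
dp:     1  1  2  1  2  1  1  1  1  2  1
Maximum is 2.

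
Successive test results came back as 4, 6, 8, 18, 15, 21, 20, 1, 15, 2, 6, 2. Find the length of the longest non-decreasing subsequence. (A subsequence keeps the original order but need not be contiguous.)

5

Track the smallest tail for each achievable length (allowing ties):
4 → extends → [4]
6 → extends → [4, 6]
8 → extends → [4, 6, 8]
18 → extends → [4, 6, 8, 18]
15 → replaces 18 → [4, 6, 8, 15]
21 → extends → [4, 6, 8, 15, 21]
20 → replaces 21 → [4, 6, 8, 15, 20]
1 → replaces 4 → [1, 6, 8, 15, 20]
15 → replaces 20 → [1, 6, 8, 15, 15]
2 → replaces 6 → [1, 2, 8, 15, 15]
6 → replaces 8 → [1, 2, 6, 15, 15]
2 → replaces 6 → [1, 2, 2, 15, 15]
Five tails, so the longest non-decreasing subsequence has length 5 (e.g. 4, 6, 8, 18, 21).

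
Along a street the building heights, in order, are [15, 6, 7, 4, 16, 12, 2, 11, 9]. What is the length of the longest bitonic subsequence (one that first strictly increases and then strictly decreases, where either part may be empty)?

inc[i] = longest strictly increasing subsequence ending at i; dec[i] = longest strictly decreasing subsequence starting at i:
i:      1  2  3  4  5  6  7  8  9
a[i]:  15  6  7  4 16 12  2 11  9
inc:    1  1  2  1  3  3  1  3  3
dec:    4  3  3  2  4  3  1  2  1
Best peak at i=5 (value 16): inc=3, dec=4, length 3+4−1 = 6.

6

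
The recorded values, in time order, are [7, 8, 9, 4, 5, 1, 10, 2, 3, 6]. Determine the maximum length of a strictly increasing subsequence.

4

Track the smallest tail for each achievable length (strict):
7 → extends → [7]
8 → extends → [7, 8]
9 → extends → [7, 8, 9]
4 → replaces 7 → [4, 8, 9]
5 → replaces 8 → [4, 5, 9]
1 → replaces 4 → [1, 5, 9]
10 → extends → [1, 5, 9, 10]
2 → replaces 5 → [1, 2, 9, 10]
3 → replaces 9 → [1, 2, 3, 10]
6 → replaces 10 → [1, 2, 3, 6]
Four tails, so the longest strictly increasing subsequence has length 4 (e.g. 7, 8, 9, 10).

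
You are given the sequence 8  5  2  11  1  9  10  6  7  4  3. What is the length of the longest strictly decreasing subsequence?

5

Negate each value so 'decreasing' becomes 'increasing', then run patience tails on the negated sequence:
-8 → extends → [-8]
-5 → extends → [-8, -5]
-2 → extends → [-8, -5, -2]
-11 → replaces -8 → [-11, -5, -2]
-1 → extends → [-11, -5, -2, -1]
-9 → replaces -5 → [-11, -9, -2, -1]
-10 → replaces -9 → [-11, -10, -2, -1]
-6 → replaces -2 → [-11, -10, -6, -1]
-7 → replaces -6 → [-11, -10, -7, -1]
-4 → replaces -1 → [-11, -10, -7, -4]
-3 → extends → [-11, -10, -7, -4, -3]
Five tails, so the longest strictly decreasing subsequence of the original has length 5.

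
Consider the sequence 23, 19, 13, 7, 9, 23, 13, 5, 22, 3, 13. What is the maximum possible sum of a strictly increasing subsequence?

Let S[i] be the best sum of a strictly increasing subsequence ending at i:
i:      1  2  3  4  5  6  7  8  9 10 11
a[i]:  23 19 13  7  9 23 13  5 22  3 13
S:     23 19 13  7 16 42 29  5 51  3 29
Maximum is 51 (e.g. 7 + 9 + 13 + 22).

51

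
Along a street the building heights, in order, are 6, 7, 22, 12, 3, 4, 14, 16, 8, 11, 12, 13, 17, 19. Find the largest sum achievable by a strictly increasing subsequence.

93

Let S[i] be the best sum of a strictly increasing subsequence ending at i:
i:      1  2  3  4  5  6  7  8  9 10 11 12 13 14
a[i]:   6  7 22 12  3  4 14 16  8 11 12 13 17 19
S:      6 13 35 25  3  7 39 55 21 32 44 57 74 93
Maximum is 93 (e.g. 6 + 7 + 8 + 11 + 12 + 13 + 17 + 19).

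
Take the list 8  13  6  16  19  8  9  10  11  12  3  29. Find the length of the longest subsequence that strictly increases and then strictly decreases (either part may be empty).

7

inc[i] = longest strictly increasing subsequence ending at i; dec[i] = longest strictly decreasing subsequence starting at i:
i:      1  2  3  4  5  6  7  8  9 10 11 12
a[i]:   8 13  6 16 19  8  9 10 11 12  3 29
inc:    1  2  1  3  4  2  3  4  5  6  1  7
dec:    3  3  2  3  3  2  2  2  2  2  1  1
Best peak at i=10 (value 12): inc=6, dec=2, length 6+2−1 = 7.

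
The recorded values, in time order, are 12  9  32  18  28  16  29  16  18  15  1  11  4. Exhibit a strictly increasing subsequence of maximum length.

Patience tails give the LIS length; then backtrack through the dp parents:
12 → extends → [12]
9 → replaces 12 → [9]
32 → extends → [9, 32]
18 → replaces 32 → [9, 18]
28 → extends → [9, 18, 28]
16 → replaces 18 → [9, 16, 28]
29 → extends → [9, 16, 28, 29]
16 → already a tail → [9, 16, 28, 29]
18 → replaces 28 → [9, 16, 18, 29]
15 → replaces 16 → [9, 15, 18, 29]
1 → replaces 9 → [1, 15, 18, 29]
11 → replaces 15 → [1, 11, 18, 29]
4 → replaces 11 → [1, 4, 18, 29]
Length 4; one witness is 12, 18, 28, 29.

12, 18, 28, 29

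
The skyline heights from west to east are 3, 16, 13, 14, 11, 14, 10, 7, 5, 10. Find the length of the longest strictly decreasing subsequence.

6

Negate each value so 'decreasing' becomes 'increasing', then run patience tails on the negated sequence:
-3 → extends → [-3]
-16 → replaces -3 → [-16]
-13 → extends → [-16, -13]
-14 → replaces -13 → [-16, -14]
-11 → extends → [-16, -14, -11]
-14 → already a tail → [-16, -14, -11]
-10 → extends → [-16, -14, -11, -10]
-7 → extends → [-16, -14, -11, -10, -7]
-5 → extends → [-16, -14, -11, -10, -7, -5]
-10 → already a tail → [-16, -14, -11, -10, -7, -5]
Six tails, so the longest strictly decreasing subsequence of the original has length 6.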